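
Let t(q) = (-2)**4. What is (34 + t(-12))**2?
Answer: 2500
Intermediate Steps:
t(q) = 16
(34 + t(-12))**2 = (34 + 16)**2 = 50**2 = 2500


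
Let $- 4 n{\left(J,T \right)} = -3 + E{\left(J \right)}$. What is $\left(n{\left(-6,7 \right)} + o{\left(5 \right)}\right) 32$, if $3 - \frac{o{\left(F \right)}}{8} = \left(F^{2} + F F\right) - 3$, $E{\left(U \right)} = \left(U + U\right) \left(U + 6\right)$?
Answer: $-11240$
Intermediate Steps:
$E{\left(U \right)} = 2 U \left(6 + U\right)$
$n{\left(J,T \right)} = \frac{3}{4} - \frac{J \left(6 + J\right)}{2}$ ($n{\left(J,T \right)} = - \frac{-3 + 2 J \left(6 + J\right)}{4} = \frac{3}{4} - \frac{J \left(6 + J\right)}{2}$)
$o{\left(F \right)} = 48 - 16 F^{2}$ ($o{\left(F \right)} = 24 - 8 \left(\left(F^{2} + F F\right) - 3\right) = 24 - 8 \left(\left(F^{2} + F^{2}\right) - 3\right) = 24 - 8 \left(2 F^{2} - 3\right) = 24 - 8 \left(-3 + 2 F^{2}\right) = 24 - \left(-24 + 16 F^{2}\right) = 48 - 16 F^{2}$)
$\left(n{\left(-6,7 \right)} + o{\left(5 \right)}\right) 32 = \left(\left(\frac{3}{4} - - 3 \left(6 - 6\right)\right) + \left(48 - 16 \cdot 5^{2}\right)\right) 32 = \left(\left(\frac{3}{4} - \left(-3\right) 0\right) + \left(48 - 400\right)\right) 32 = \left(\left(\frac{3}{4} + 0\right) + \left(48 - 400\right)\right) 32 = \left(\frac{3}{4} - 352\right) 32 = \left(- \frac{1405}{4}\right) 32 = -11240$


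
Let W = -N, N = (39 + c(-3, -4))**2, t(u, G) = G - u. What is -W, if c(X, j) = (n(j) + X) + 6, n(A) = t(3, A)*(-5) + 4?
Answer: 6561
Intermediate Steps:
n(A) = 19 - 5*A (n(A) = (A - 1*3)*(-5) + 4 = (A - 3)*(-5) + 4 = (-3 + A)*(-5) + 4 = (15 - 5*A) + 4 = 19 - 5*A)
c(X, j) = 25 + X - 5*j (c(X, j) = ((19 - 5*j) + X) + 6 = (19 + X - 5*j) + 6 = 25 + X - 5*j)
N = 6561 (N = (39 + (25 - 3 - 5*(-4)))**2 = (39 + (25 - 3 + 20))**2 = (39 + 42)**2 = 81**2 = 6561)
W = -6561 (W = -1*6561 = -6561)
-W = -1*(-6561) = 6561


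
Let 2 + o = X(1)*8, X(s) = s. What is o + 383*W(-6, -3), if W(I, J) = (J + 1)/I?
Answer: 401/3 ≈ 133.67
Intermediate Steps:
o = 6 (o = -2 + 1*8 = -2 + 8 = 6)
W(I, J) = (1 + J)/I
o + 383*W(-6, -3) = 6 + 383*((1 - 3)/(-6)) = 6 + 383*(-1/6*(-2)) = 6 + 383*(1/3) = 6 + 383/3 = 401/3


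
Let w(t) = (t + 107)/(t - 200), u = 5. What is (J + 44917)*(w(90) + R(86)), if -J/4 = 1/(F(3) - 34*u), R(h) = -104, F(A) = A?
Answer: -87290801091/18370 ≈ -4.7518e+6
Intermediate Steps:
w(t) = (107 + t)/(-200 + t)
J = 4/167 (J = -4/(3 - 34*5) = -4/(3 - 170) = -4/(-167) = -4*(-1/167) = 4/167 ≈ 0.023952)
(J + 44917)*(w(90) + R(86)) = (4/167 + 44917)*((107 + 90)/(-200 + 90) - 104) = 7501143*(197/(-110) - 104)/167 = 7501143*(-1/110*197 - 104)/167 = 7501143*(-197/110 - 104)/167 = (7501143/167)*(-11637/110) = -87290801091/18370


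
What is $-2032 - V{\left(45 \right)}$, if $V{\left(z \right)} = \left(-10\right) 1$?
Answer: $-2022$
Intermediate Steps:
$V{\left(z \right)} = -10$
$-2032 - V{\left(45 \right)} = -2032 - -10 = -2032 + 10 = -2022$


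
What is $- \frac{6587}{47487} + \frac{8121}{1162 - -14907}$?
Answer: $\frac{279795424}{763068603} \approx 0.36667$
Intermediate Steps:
$- \frac{6587}{47487} + \frac{8121}{1162 - -14907} = \left(-6587\right) \frac{1}{47487} + \frac{8121}{1162 + 14907} = - \frac{6587}{47487} + \frac{8121}{16069} = \frac{279795424}{763068603}$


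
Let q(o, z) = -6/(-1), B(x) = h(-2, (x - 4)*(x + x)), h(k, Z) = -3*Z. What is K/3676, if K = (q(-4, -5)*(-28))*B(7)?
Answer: 5292/919 ≈ 5.7584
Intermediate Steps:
B(x) = -6*x*(-4 + x) (B(x) = -3*(x - 4)*(x + x) = -3*(-4 + x)*2*x = -6*x*(-4 + x))
q(o, z) = 6 (q(o, z) = -6*(-1) = 6)
K = 21168 (K = (6*(-28))*(6*7*(4 - 1*7)) = -1008*7*(4 - 7) = -1008*7*(-3) = -168*(-126) = 21168)
K/3676 = 21168/3676 = 21168*(1/3676) = 5292/919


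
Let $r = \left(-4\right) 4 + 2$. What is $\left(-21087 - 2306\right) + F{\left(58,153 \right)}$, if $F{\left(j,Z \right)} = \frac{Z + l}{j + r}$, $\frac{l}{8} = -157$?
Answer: $- \frac{1030395}{44} \approx -23418.0$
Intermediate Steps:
$l = -1256$ ($l = 8 \left(-157\right) = -1256$)
$r = -14$ ($r = -16 + 2 = -14$)
$F{\left(j,Z \right)} = \frac{-1256 + Z}{-14 + j}$ ($F{\left(j,Z \right)} = \frac{Z - 1256}{j - 14} = \frac{-1256 + Z}{-14 + j}$)
$\left(-21087 - 2306\right) + F{\left(58,153 \right)} = \left(-21087 - 2306\right) + \frac{-1256 + 153}{-14 + 58} = -23393 + \frac{1}{44} \left(-1103\right) = -23393 - \frac{1103}{44} = - \frac{1030395}{44}$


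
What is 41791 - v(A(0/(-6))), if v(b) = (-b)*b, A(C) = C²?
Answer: 41791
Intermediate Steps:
v(b) = -b²
41791 - v(A(0/(-6))) = 41791 - (-1)*((0/(-6))²)² = 41791 - (-1)*((0*(-⅙))²)² = 41791 - (-1)*(0²)² = 41791 - (-1)*0² = 41791 - (-1)*0 = 41791 - 1*0 = 41791 + 0 = 41791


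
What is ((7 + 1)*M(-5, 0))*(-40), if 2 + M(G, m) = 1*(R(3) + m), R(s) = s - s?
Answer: 640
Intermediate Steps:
R(s) = 0
M(G, m) = -2 + m (M(G, m) = -2 + 1*(0 + m) = -2 + 1*m = -2 + m)
((7 + 1)*M(-5, 0))*(-40) = ((7 + 1)*(-2 + 0))*(-40) = (8*(-2))*(-40) = -16*(-40) = 640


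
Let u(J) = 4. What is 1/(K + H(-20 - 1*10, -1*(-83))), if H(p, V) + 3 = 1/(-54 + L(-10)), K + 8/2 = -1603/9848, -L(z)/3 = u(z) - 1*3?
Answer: -561336/4030571 ≈ -0.13927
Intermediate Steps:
L(z) = -3 (L(z) = -3*(4 - 1*3) = -3*(4 - 3) = -3*1 = -3)
K = -40995/9848 (K = -4 - 1603/9848 = -40995/9848 ≈ -4.1628)
H(p, V) = -172/57 (H(p, V) = -3 + 1/(-54 - 3) = -3 + 1/(-57) = -3 - 1/57 = -172/57)
1/(K + H(-20 - 1*10, -1*(-83))) = 1/(-40995/9848 - 172/57) = 1/(-4030571/561336) = -561336/4030571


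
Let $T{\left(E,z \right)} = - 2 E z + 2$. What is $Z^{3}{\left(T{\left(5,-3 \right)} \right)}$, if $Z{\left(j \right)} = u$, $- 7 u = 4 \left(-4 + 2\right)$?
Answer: $\frac{512}{343} \approx 1.4927$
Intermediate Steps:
$u = \frac{8}{7}$ ($u = - \frac{4 \left(-4 + 2\right)}{7} = - \frac{4 \left(-2\right)}{7} = \left(- \frac{1}{7}\right) \left(-8\right) = \frac{8}{7} \approx 1.1429$)
$T{\left(E,z \right)} = 2 - 2 E z$ ($T{\left(E,z \right)} = - 2 E z + 2 = 2 - 2 E z$)
$Z{\left(j \right)} = \frac{8}{7}$
$Z^{3}{\left(T{\left(5,-3 \right)} \right)} = \left(\frac{8}{7}\right)^{3} = \frac{512}{343}$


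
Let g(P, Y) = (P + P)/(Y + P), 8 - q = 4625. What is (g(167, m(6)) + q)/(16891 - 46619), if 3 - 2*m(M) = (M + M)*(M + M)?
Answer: 890413/5737504 ≈ 0.15519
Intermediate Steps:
q = -4617 (q = 8 - 1*4625 = 8 - 4625 = -4617)
m(M) = 3/2 - 2*M² (m(M) = 3/2 - (M + M)*(M + M)/2 = 3/2 - 2*M*2*M/2 = 3/2 - 2*M²)
g(P, Y) = 2*P/(P + Y) (g(P, Y) = (2*P)/(P + Y) = 2*P/(P + Y))
(g(167, m(6)) + q)/(16891 - 46619) = (2*167/(167 + (3/2 - 2*6²)) - 4617)/(16891 - 46619) = (2*167/(167 + (3/2 - 2*36)) - 4617)/(-29728) = (2*167/(167 + (3/2 - 72)) - 4617)*(-1/29728) = (2*167/(167 - 141/2) - 4617)*(-1/29728) = (2*167/(193/2) - 4617)*(-1/29728) = (2*167*(2/193) - 4617)*(-1/29728) = (668/193 - 4617)*(-1/29728) = -890413/193*(-1/29728) = 890413/5737504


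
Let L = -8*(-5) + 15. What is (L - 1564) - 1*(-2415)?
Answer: 906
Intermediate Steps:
L = 55 (L = 40 + 15 = 55)
(L - 1564) - 1*(-2415) = (55 - 1564) - 1*(-2415) = -1509 + 2415 = 906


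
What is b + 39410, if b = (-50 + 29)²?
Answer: 39851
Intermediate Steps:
b = 441 (b = (-21)² = 441)
b + 39410 = 441 + 39410 = 39851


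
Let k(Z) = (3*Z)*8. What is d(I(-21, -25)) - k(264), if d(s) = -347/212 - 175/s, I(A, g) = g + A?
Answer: -30883767/4876 ≈ -6333.8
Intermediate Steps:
I(A, g) = A + g
k(Z) = 24*Z
d(s) = -347/212 - 175/s (d(s) = -347*1/212 - 175/s = -347/212 - 175/s)
d(I(-21, -25)) - k(264) = (-347/212 - 175/(-21 - 25)) - 24*264 = (-347/212 - 175/(-46)) - 1*6336 = (-347/212 - 175*(-1/46)) - 6336 = (-347/212 + 175/46) - 6336 = 10569/4876 - 6336 = -30883767/4876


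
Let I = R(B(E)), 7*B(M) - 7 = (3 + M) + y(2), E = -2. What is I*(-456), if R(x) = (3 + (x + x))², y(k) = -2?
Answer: -496584/49 ≈ -10134.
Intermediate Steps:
B(M) = 8/7 + M/7 (B(M) = 1 + ((3 + M) - 2)/7 = 1 + (1 + M)/7 = 1 + (⅐ + M/7) = 8/7 + M/7)
R(x) = (3 + 2*x)²
I = 1089/49 (I = (3 + 2*(8/7 + (⅐)*(-2)))² = (3 + 2*(8/7 - 2/7))² = (3 + 2*(6/7))² = (3 + 12/7)² = (33/7)² = 1089/49 ≈ 22.224)
I*(-456) = (1089/49)*(-456) = -496584/49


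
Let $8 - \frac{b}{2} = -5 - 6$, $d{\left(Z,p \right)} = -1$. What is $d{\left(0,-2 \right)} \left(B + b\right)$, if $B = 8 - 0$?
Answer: $-46$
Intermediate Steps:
$B = 8$ ($B = 8 + 0 = 8$)
$b = 38$ ($b = 16 - 2 \left(-5 - 6\right) = 16 - -22 = 16 + 22 = 38$)
$d{\left(0,-2 \right)} \left(B + b\right) = - (8 + 38) = \left(-1\right) 46 = -46$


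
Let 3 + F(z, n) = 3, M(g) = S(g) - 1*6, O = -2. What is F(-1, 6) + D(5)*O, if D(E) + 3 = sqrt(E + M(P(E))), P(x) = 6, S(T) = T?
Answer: 6 - 2*sqrt(5) ≈ 1.5279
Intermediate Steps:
M(g) = -6 + g (M(g) = g - 1*6 = g - 6 = -6 + g)
F(z, n) = 0 (F(z, n) = -3 + 3 = 0)
D(E) = -3 + sqrt(E) (D(E) = -3 + sqrt(E + (-6 + 6)) = -3 + sqrt(E + 0) = -3 + sqrt(E))
F(-1, 6) + D(5)*O = 0 + (-3 + sqrt(5))*(-2) = 0 + (6 - 2*sqrt(5)) = 6 - 2*sqrt(5)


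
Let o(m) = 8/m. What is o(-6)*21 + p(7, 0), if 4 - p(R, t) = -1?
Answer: -23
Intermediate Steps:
p(R, t) = 5 (p(R, t) = 4 - 1*(-1) = 4 + 1 = 5)
o(-6)*21 + p(7, 0) = (8/(-6))*21 + 5 = (8*(-⅙))*21 + 5 = -4/3*21 + 5 = -28 + 5 = -23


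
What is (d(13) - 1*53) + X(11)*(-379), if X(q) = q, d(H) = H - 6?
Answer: -4215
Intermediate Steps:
d(H) = -6 + H
(d(13) - 1*53) + X(11)*(-379) = ((-6 + 13) - 1*53) + 11*(-379) = (7 - 53) - 4169 = -46 - 4169 = -4215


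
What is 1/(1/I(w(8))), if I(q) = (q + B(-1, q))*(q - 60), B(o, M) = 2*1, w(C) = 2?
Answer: -232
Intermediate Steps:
B(o, M) = 2
I(q) = (-60 + q)*(2 + q) (I(q) = (q + 2)*(q - 60) = (2 + q)*(-60 + q) = (-60 + q)*(2 + q))
1/(1/I(w(8))) = 1/(1/(-120 + 2² - 58*2)) = 1/(1/(-120 + 4 - 116)) = 1/(1/(-232)) = 1/(-1/232) = -232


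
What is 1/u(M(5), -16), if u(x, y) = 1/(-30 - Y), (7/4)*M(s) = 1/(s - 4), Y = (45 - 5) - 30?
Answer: -40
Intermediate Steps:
Y = 10 (Y = 40 - 30 = 10)
M(s) = 4/(7*(-4 + s)) (M(s) = 4/(7*(s - 4)) = 4/(7*(-4 + s)))
u(x, y) = -1/40 (u(x, y) = 1/(-30 - 1*10) = 1/(-30 - 10) = 1/(-40) = -1/40)
1/u(M(5), -16) = 1/(-1/40) = -40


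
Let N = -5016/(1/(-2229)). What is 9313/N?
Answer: 9313/11180664 ≈ 0.00083296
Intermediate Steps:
N = 11180664 (N = -5016/(-1/2229) = -5016*(-2229) = 11180664)
9313/N = 9313/11180664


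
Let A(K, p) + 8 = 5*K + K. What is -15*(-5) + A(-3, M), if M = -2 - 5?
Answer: 49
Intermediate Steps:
M = -7
A(K, p) = -8 + 6*K (A(K, p) = -8 + (5*K + K) = -8 + 6*K)
-15*(-5) + A(-3, M) = -15*(-5) + (-8 + 6*(-3)) = 75 + (-8 - 18) = 75 - 26 = 49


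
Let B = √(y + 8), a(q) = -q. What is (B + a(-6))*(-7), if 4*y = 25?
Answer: -42 - 7*√57/2 ≈ -68.424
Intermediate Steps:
y = 25/4 (y = (¼)*25 = 25/4 ≈ 6.2500)
B = √57/2 (B = √(25/4 + 8) = √(57/4) = √57/2 ≈ 3.7749)
(B + a(-6))*(-7) = (√57/2 - 1*(-6))*(-7) = (√57/2 + 6)*(-7) = (6 + √57/2)*(-7) = -42 - 7*√57/2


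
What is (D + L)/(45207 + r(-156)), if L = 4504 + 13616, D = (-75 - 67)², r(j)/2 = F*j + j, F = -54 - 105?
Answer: 2252/5559 ≈ 0.40511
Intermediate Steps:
F = -159
r(j) = -316*j (r(j) = 2*(-159*j + j) = 2*(-158*j) = -316*j)
D = 20164 (D = (-142)² = 20164)
L = 18120
(D + L)/(45207 + r(-156)) = (20164 + 18120)/(45207 - 316*(-156)) = 38284/(45207 + 49296) = 38284/94503 = 38284*(1/94503) = 2252/5559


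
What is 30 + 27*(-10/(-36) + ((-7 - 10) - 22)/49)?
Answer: 1569/98 ≈ 16.010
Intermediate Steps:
30 + 27*(-10/(-36) + ((-7 - 10) - 22)/49) = 30 + 27*(-10*(-1/36) + (-17 - 22)*(1/49)) = 30 + 27*(5/18 - 39*1/49) = 30 + 27*(5/18 - 39/49) = 30 + 27*(-457/882) = 30 - 1371/98 = 1569/98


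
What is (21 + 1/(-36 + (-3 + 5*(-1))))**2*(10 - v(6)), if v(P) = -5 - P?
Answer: 17890509/1936 ≈ 9241.0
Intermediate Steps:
(21 + 1/(-36 + (-3 + 5*(-1))))**2*(10 - v(6)) = (21 + 1/(-36 + (-3 + 5*(-1))))**2*(10 - (-5 - 1*6)) = (21 + 1/(-36 + (-3 - 5)))**2*(10 - (-5 - 6)) = (21 + 1/(-36 - 8))**2*(10 - 1*(-11)) = (21 + 1/(-44))**2*(10 + 11) = (21 - 1/44)**2*21 = (923/44)**2*21 = (851929/1936)*21 = 17890509/1936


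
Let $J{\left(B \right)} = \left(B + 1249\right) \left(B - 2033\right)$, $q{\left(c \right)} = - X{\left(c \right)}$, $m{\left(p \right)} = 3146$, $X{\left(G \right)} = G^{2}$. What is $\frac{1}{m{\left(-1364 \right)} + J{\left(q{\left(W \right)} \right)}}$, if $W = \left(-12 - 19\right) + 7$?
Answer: $- \frac{1}{1752711} \approx -5.7054 \cdot 10^{-7}$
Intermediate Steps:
$W = -24$ ($W = -31 + 7 = -24$)
$q{\left(c \right)} = - c^{2}$
$J{\left(B \right)} = \left(-2033 + B\right) \left(1249 + B\right)$ ($J{\left(B \right)} = \left(1249 + B\right) \left(-2033 + B\right) = \left(-2033 + B\right) \left(1249 + B\right)$)
$\frac{1}{m{\left(-1364 \right)} + J{\left(q{\left(W \right)} \right)}} = \frac{1}{3146 - \left(2539217 - 331776 + 784 \left(-1\right) \left(-24\right)^{2}\right)} = \frac{1}{3146 - \left(2539217 - 331776 + 784 \left(-1\right) 576\right)} = \frac{1}{3146 - \left(2087633 - 331776\right)} = \frac{1}{3146 + \left(-2539217 + 331776 + 451584\right)} = \frac{1}{3146 - 1755857} = \frac{1}{-1752711} = - \frac{1}{1752711}$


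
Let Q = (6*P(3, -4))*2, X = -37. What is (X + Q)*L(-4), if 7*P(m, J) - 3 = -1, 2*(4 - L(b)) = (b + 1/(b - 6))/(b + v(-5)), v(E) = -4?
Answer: -28153/224 ≈ -125.68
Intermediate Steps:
L(b) = 4 - (b + 1/(-6 + b))/(2*(-4 + b)) (L(b) = 4 - (b + 1/(b - 6))/(2*(b - 4)) = 4 - (b + 1/(-6 + b))/(2*(-4 + b)))
P(m, J) = 2/7 (P(m, J) = 3/7 + (⅐)*(-1) = 3/7 - ⅐ = 2/7)
Q = 24/7 (Q = (6*(2/7))*2 = (12/7)*2 = 24/7 ≈ 3.4286)
(X + Q)*L(-4) = (-37 + 24/7)*((191 - 74*(-4) + 7*(-4)²)/(2*(24 + (-4)² - 10*(-4)))) = -235*(191 + 296 + 7*16)/(14*(24 + 16 + 40)) = -235*(191 + 296 + 112)/(14*80) = -235*599/(14*80) = -235/7*599/160 = -28153/224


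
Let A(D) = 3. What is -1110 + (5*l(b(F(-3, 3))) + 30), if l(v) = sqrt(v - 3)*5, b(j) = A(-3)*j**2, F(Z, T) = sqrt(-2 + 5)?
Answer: -1080 + 25*sqrt(6) ≈ -1018.8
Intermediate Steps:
F(Z, T) = sqrt(3)
b(j) = 3*j**2
l(v) = 5*sqrt(-3 + v) (l(v) = sqrt(-3 + v)*5 = 5*sqrt(-3 + v))
-1110 + (5*l(b(F(-3, 3))) + 30) = -1110 + (5*(5*sqrt(-3 + 3*(sqrt(3))**2)) + 30) = -1110 + (5*(5*sqrt(-3 + 3*3)) + 30) = -1110 + (5*(5*sqrt(-3 + 9)) + 30) = -1110 + (5*(5*sqrt(6)) + 30) = -1110 + (25*sqrt(6) + 30) = -1110 + (30 + 25*sqrt(6)) = -1080 + 25*sqrt(6)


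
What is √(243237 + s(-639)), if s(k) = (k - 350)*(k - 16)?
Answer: 2*√222758 ≈ 943.95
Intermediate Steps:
s(k) = (-350 + k)*(-16 + k)
√(243237 + s(-639)) = √(243237 + (5600 + (-639)² - 366*(-639))) = √(243237 + (5600 + 408321 + 233874)) = √(243237 + 647795) = √891032 = 2*√222758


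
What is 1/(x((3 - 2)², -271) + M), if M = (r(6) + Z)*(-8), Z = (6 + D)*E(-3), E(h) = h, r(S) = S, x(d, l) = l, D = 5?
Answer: -1/55 ≈ -0.018182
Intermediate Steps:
Z = -33 (Z = (6 + 5)*(-3) = 11*(-3) = -33)
M = 216 (M = (6 - 33)*(-8) = -27*(-8) = 216)
1/(x((3 - 2)², -271) + M) = 1/(-271 + 216) = 1/(-55) = -1/55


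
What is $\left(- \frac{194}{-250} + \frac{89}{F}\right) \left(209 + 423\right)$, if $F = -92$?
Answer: $- \frac{347758}{2875} \approx -120.96$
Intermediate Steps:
$\left(- \frac{194}{-250} + \frac{89}{F}\right) \left(209 + 423\right) = \left(- \frac{194}{-250} + \frac{89}{-92}\right) \left(209 + 423\right) = \left(\left(-194\right) \left(- \frac{1}{250}\right) + 89 \left(- \frac{1}{92}\right)\right) 632 = \left(\frac{97}{125} - \frac{89}{92}\right) 632 = \left(- \frac{2201}{11500}\right) 632 = - \frac{347758}{2875}$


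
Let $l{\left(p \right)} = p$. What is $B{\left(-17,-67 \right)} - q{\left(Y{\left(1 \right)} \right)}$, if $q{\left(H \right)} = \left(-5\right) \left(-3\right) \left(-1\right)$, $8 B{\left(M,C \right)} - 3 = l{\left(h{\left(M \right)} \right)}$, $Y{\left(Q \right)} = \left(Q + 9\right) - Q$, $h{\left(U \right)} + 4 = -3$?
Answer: $\frac{29}{2} \approx 14.5$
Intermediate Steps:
$h{\left(U \right)} = -7$ ($h{\left(U \right)} = -4 - 3 = -7$)
$Y{\left(Q \right)} = 9$ ($Y{\left(Q \right)} = \left(9 + Q\right) - Q = 9$)
$B{\left(M,C \right)} = - \frac{1}{2}$ ($B{\left(M,C \right)} = \frac{3}{8} + \frac{1}{8} \left(-7\right) = \frac{3}{8} - \frac{7}{8} = - \frac{1}{2}$)
$q{\left(H \right)} = -15$ ($q{\left(H \right)} = 15 \left(-1\right) = -15$)
$B{\left(-17,-67 \right)} - q{\left(Y{\left(1 \right)} \right)} = - \frac{1}{2} - -15 = - \frac{1}{2} + 15 = \frac{29}{2}$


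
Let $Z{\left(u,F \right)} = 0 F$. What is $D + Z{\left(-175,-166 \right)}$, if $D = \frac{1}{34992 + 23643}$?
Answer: $\frac{1}{58635} \approx 1.7055 \cdot 10^{-5}$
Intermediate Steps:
$Z{\left(u,F \right)} = 0$
$D = \frac{1}{58635} \approx 1.7055 \cdot 10^{-5}$
$D + Z{\left(-175,-166 \right)} = \frac{1}{58635} + 0 = \frac{1}{58635}$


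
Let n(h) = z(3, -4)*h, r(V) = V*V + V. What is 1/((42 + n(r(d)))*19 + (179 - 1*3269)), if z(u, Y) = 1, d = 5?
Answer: -1/1722 ≈ -0.00058072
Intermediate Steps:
r(V) = V + V² (r(V) = V² + V = V + V²)
n(h) = h (n(h) = 1*h = h)
1/((42 + n(r(d)))*19 + (179 - 1*3269)) = 1/((42 + 5*(1 + 5))*19 + (179 - 1*3269)) = 1/((42 + 5*6)*19 + (179 - 3269)) = 1/((42 + 30)*19 - 3090) = 1/(72*19 - 3090) = 1/(1368 - 3090) = 1/(-1722) = -1/1722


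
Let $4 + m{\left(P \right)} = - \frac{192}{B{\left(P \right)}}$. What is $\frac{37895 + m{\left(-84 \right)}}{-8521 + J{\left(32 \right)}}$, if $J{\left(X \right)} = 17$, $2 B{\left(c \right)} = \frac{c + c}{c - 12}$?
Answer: $- \frac{263701}{59528} \approx -4.4299$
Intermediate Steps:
$B{\left(c \right)} = \frac{c}{-12 + c}$ ($B{\left(c \right)} = \frac{\left(c + c\right) \frac{1}{c - 12}}{2} = \frac{2 c \frac{1}{-12 + c}}{2} = \frac{c}{-12 + c}$)
$m{\left(P \right)} = -4 - \frac{192 \left(-12 + P\right)}{P}$ ($m{\left(P \right)} = -4 - \frac{192}{P \frac{1}{-12 + P}} = -4 - 192 \frac{-12 + P}{P} = -4 - \frac{192 \left(-12 + P\right)}{P}$)
$\frac{37895 + m{\left(-84 \right)}}{-8521 + J{\left(32 \right)}} = \frac{37895 - \left(196 - \frac{2304}{-84}\right)}{-8521 + 17} = \frac{37895 + \left(-196 + 2304 \left(- \frac{1}{84}\right)\right)}{-8504} = \left(37895 - \frac{1564}{7}\right) \left(- \frac{1}{8504}\right) = \frac{263701}{7} \left(- \frac{1}{8504}\right) = - \frac{263701}{59528}$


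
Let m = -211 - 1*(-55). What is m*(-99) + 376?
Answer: 15820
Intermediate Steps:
m = -156 (m = -211 + 55 = -156)
m*(-99) + 376 = -156*(-99) + 376 = 15444 + 376 = 15820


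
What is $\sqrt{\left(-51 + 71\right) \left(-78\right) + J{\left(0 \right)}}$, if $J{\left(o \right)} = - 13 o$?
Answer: $2 i \sqrt{390} \approx 39.497 i$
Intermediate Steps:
$\sqrt{\left(-51 + 71\right) \left(-78\right) + J{\left(0 \right)}} = \sqrt{\left(-51 + 71\right) \left(-78\right) - 0} = \sqrt{20 \left(-78\right) + 0} = \sqrt{-1560 + 0} = \sqrt{-1560} = 2 i \sqrt{390}$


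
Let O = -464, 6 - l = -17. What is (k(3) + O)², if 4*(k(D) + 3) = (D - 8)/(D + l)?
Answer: 2359336329/10816 ≈ 2.1813e+5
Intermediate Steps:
l = 23 (l = 6 - 1*(-17) = 6 + 17 = 23)
k(D) = -3 + (-8 + D)/(4*(23 + D)) (k(D) = -3 + ((D - 8)/(D + 23))/4 = -3 + ((-8 + D)/(23 + D))/4 = -3 + (-8 + D)/(4*(23 + D)))
(k(3) + O)² = ((-284 - 11*3)/(4*(23 + 3)) - 464)² = ((¼)*(-284 - 33)/26 - 464)² = ((¼)*(1/26)*(-317) - 464)² = (-317/104 - 464)² = (-48573/104)² = 2359336329/10816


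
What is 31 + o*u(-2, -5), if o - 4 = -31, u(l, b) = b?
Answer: 166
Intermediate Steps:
o = -27 (o = 4 - 31 = -27)
31 + o*u(-2, -5) = 31 - 27*(-5) = 31 + 135 = 166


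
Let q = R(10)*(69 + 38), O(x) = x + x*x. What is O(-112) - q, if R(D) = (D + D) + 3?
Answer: 9971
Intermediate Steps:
O(x) = x + x²
R(D) = 3 + 2*D (R(D) = 2*D + 3 = 3 + 2*D)
q = 2461 (q = (3 + 2*10)*(69 + 38) = (3 + 20)*107 = 23*107 = 2461)
O(-112) - q = -112*(1 - 112) - 1*2461 = -112*(-111) - 2461 = 12432 - 2461 = 9971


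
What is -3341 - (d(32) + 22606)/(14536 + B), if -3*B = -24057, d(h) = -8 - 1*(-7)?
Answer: -15075772/4511 ≈ -3342.0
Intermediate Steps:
d(h) = -1 (d(h) = -8 + 7 = -1)
B = 8019 (B = -⅓*(-24057) = 8019)
-3341 - (d(32) + 22606)/(14536 + B) = -3341 - (-1 + 22606)/(14536 + 8019) = -3341 - 22605/22555 = -3341 - 1*4521/4511 = -3341 - 4521/4511 = -15075772/4511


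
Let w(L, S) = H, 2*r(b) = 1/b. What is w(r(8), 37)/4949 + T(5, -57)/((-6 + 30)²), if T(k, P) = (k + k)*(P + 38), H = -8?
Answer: -472459/1425312 ≈ -0.33148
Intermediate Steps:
r(b) = 1/(2*b)
w(L, S) = -8
T(k, P) = 2*k*(38 + P) (T(k, P) = (2*k)*(38 + P) = 2*k*(38 + P))
w(r(8), 37)/4949 + T(5, -57)/((-6 + 30)²) = -8/4949 + (2*5*(38 - 57))/((-6 + 30)²) = -8*1/4949 + (2*5*(-19))/(24²) = -8/4949 - 190/576 = -8/4949 - 190*1/576 = -8/4949 - 95/288 = -472459/1425312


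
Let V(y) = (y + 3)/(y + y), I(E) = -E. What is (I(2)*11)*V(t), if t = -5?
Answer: -22/5 ≈ -4.4000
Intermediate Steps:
V(y) = (3 + y)/(2*y) (V(y) = (3 + y)/((2*y)) = (3 + y)*(1/(2*y)) = (3 + y)/(2*y))
(I(2)*11)*V(t) = (-1*2*11)*((1/2)*(3 - 5)/(-5)) = (-2*11)*((1/2)*(-1/5)*(-2)) = -22*1/5 = -22/5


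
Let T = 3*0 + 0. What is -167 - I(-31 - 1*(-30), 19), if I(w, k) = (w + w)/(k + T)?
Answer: -3171/19 ≈ -166.89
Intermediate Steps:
T = 0 (T = 0 + 0 = 0)
I(w, k) = 2*w/k (I(w, k) = (w + w)/(k + 0) = (2*w)/k = 2*w/k)
-167 - I(-31 - 1*(-30), 19) = -167 - 2*(-31 - 1*(-30))/19 = -167 - 2*(-31 + 30)/19 = -167 - 2*(-1)/19 = -167 - 1*(-2/19) = -167 + 2/19 = -3171/19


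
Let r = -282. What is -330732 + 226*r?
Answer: -394464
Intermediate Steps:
-330732 + 226*r = -330732 + 226*(-282) = -330732 - 63732 = -394464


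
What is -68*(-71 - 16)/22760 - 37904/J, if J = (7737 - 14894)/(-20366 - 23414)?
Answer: -9442186627597/40723330 ≈ -2.3186e+5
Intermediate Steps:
J = 7157/43780 (J = -7157/(-43780) = -7157*(-1/43780) = 7157/43780 ≈ 0.16348)
-68*(-71 - 16)/22760 - 37904/J = -68*(-71 - 16)/22760 - 37904/7157/43780 = -68*(-87)*(1/22760) - 37904*43780/7157 = 5916*(1/22760) - 1659437120/7157 = 1479/5690 - 1659437120/7157 = -9442186627597/40723330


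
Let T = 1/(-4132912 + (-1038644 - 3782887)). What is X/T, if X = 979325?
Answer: -8769309890975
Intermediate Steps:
T = -1/8954443 (T = 1/(-4132912 - 4821531) = 1/(-8954443) = -1/8954443 ≈ -1.1168e-7)
X/T = 979325/(-1/8954443) = 979325*(-8954443) = -8769309890975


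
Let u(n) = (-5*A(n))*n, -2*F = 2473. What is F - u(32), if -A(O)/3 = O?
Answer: -33193/2 ≈ -16597.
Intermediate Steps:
F = -2473/2 (F = -1/2*2473 = -2473/2 ≈ -1236.5)
A(O) = -3*O
u(n) = 15*n**2 (u(n) = (-(-15)*n)*n = (15*n)*n = 15*n**2)
F - u(32) = -2473/2 - 15*32**2 = -2473/2 - 15*1024 = -2473/2 - 1*15360 = -2473/2 - 15360 = -33193/2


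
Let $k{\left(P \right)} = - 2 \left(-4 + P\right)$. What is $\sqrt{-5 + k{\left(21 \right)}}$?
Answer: $i \sqrt{39} \approx 6.245 i$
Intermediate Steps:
$k{\left(P \right)} = 8 - 2 P$
$\sqrt{-5 + k{\left(21 \right)}} = \sqrt{-5 + \left(8 - 42\right)} = \sqrt{-5 - 34} = \sqrt{-39} = i \sqrt{39}$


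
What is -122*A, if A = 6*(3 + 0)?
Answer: -2196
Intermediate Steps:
A = 18 (A = 6*3 = 18)
-122*A = -122*18 = -2196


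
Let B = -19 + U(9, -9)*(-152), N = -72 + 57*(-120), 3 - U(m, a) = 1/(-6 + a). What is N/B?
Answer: 103680/7277 ≈ 14.248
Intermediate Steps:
U(m, a) = 3 - 1/(-6 + a)
N = -6912 (N = -72 - 6840 = -6912)
B = -7277/15 (B = -19 + ((-19 + 3*(-9))/(-6 - 9))*(-152) = -19 + ((-19 - 27)/(-15))*(-152) = -19 - 1/15*(-46)*(-152) = -19 + (46/15)*(-152) = -19 - 6992/15 = -7277/15 ≈ -485.13)
N/B = -6912/(-7277/15) = -6912*(-15/7277) = 103680/7277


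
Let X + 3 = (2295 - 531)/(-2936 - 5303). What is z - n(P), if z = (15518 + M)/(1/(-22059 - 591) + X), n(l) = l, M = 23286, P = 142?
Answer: -1046645206234/85686127 ≈ -12215.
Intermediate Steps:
X = -3783/1177 (X = -3 + (2295 - 531)/(-2936 - 5303) = -3 + 1764/(-8239) = -3 + 1764*(-1/8239) = -3 - 252/1177 = -3783/1177 ≈ -3.2141)
z = -1034477776200/85686127 (z = (15518 + 23286)/(1/(-22059 - 591) - 3783/1177) = 38804/(1/(-22650) - 3783/1177) = 38804/(-1/22650 - 3783/1177) = 38804/(-85686127/26659050) = 38804*(-26659050/85686127) = -1034477776200/85686127 ≈ -12073.)
z - n(P) = -1034477776200/85686127 - 1*142 = -1034477776200/85686127 - 142 = -1046645206234/85686127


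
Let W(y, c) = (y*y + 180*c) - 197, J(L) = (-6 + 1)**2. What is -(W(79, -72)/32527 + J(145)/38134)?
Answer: 262921569/1240384618 ≈ 0.21197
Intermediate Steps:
J(L) = 25 (J(L) = (-5)**2 = 25)
W(y, c) = -197 + y**2 + 180*c (W(y, c) = (y**2 + 180*c) - 197 = -197 + y**2 + 180*c)
-(W(79, -72)/32527 + J(145)/38134) = -((-197 + 79**2 + 180*(-72))/32527 + 25/38134) = -((-197 + 6241 - 12960)*(1/32527) + 25*(1/38134)) = -(-6916*1/32527 + 25/38134) = -(-6916/32527 + 25/38134) = -1*(-262921569/1240384618) = 262921569/1240384618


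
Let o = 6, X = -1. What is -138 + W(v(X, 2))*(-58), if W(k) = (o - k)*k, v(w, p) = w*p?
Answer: 790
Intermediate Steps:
v(w, p) = p*w
W(k) = k*(6 - k) (W(k) = (6 - k)*k = k*(6 - k))
-138 + W(v(X, 2))*(-58) = -138 + ((2*(-1))*(6 - 2*(-1)))*(-58) = -138 - 2*(6 - 1*(-2))*(-58) = -138 - 2*(6 + 2)*(-58) = -138 - 2*8*(-58) = -138 - 16*(-58) = -138 + 928 = 790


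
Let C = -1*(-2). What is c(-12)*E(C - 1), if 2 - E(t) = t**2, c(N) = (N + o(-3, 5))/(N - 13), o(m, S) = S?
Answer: 7/25 ≈ 0.28000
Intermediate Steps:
C = 2
c(N) = (5 + N)/(-13 + N) (c(N) = (N + 5)/(N - 13) = (5 + N)/(-13 + N))
E(t) = 2 - t**2
c(-12)*E(C - 1) = ((5 - 12)/(-13 - 12))*(2 - (2 - 1)**2) = (-7/(-25))*(2 - 1*1**2) = (-1/25*(-7))*(2 - 1*1) = 7*(2 - 1)/25 = (7/25)*1 = 7/25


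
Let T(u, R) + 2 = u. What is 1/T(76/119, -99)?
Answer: -119/162 ≈ -0.73457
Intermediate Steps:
T(u, R) = -2 + u
1/T(76/119, -99) = 1/(-2 + 76/119) = 1/(-162/119) = -119/162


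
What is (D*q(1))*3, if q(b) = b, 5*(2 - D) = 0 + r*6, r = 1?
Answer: 12/5 ≈ 2.4000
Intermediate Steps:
D = 4/5 (D = 2 - (0 + 1*6)/5 = 2 - (0 + 6)/5 = 2 - 1/5*6 = 2 - 6/5 = 4/5 ≈ 0.80000)
(D*q(1))*3 = ((4/5)*1)*3 = (4/5)*3 = 12/5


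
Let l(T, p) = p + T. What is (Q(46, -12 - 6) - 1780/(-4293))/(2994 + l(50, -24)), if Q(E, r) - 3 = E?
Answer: 212137/12964860 ≈ 0.016362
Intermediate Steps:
Q(E, r) = 3 + E
l(T, p) = T + p
(Q(46, -12 - 6) - 1780/(-4293))/(2994 + l(50, -24)) = ((3 + 46) - 1780/(-4293))/(2994 + (50 - 24)) = (49 - 1780*(-1/4293))/(2994 + 26) = (49 + 1780/4293)/3020 = (212137/4293)*(1/3020) = 212137/12964860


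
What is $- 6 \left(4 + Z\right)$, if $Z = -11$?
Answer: $42$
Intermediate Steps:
$- 6 \left(4 + Z\right) = - 6 \left(4 - 11\right) = \left(-6\right) \left(-7\right) = 42$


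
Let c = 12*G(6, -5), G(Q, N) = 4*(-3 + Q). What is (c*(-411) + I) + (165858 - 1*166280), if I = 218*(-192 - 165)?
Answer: -137432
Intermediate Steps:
I = -77826 (I = 218*(-357) = -77826)
G(Q, N) = -12 + 4*Q
c = 144 (c = 12*(-12 + 4*6) = 12*(-12 + 24) = 12*12 = 144)
(c*(-411) + I) + (165858 - 1*166280) = (144*(-411) - 77826) + (165858 - 1*166280) = (-59184 - 77826) + (165858 - 166280) = -137010 - 422 = -137432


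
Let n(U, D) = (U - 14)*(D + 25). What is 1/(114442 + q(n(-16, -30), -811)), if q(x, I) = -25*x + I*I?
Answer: 1/768413 ≈ 1.3014e-6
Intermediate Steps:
n(U, D) = (-14 + U)*(25 + D)
q(x, I) = I² - 25*x (q(x, I) = -25*x + I² = I² - 25*x)
1/(114442 + q(n(-16, -30), -811)) = 1/(114442 + ((-811)² - 25*(-350 - 14*(-30) + 25*(-16) - 30*(-16)))) = 1/(114442 + (657721 - 25*(-350 + 420 - 400 + 480))) = 1/(114442 + (657721 - 25*150)) = 1/(114442 + (657721 - 3750)) = 1/(114442 + 653971) = 1/768413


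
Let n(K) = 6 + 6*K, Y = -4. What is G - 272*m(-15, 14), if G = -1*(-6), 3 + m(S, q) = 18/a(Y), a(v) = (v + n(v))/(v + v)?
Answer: -10542/11 ≈ -958.36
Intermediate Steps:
a(v) = (6 + 7*v)/(2*v) (a(v) = (v + (6 + 6*v))/(v + v) = (6 + 7*v)/((2*v)) = (6 + 7*v)*(1/(2*v)) = (6 + 7*v)/(2*v))
m(S, q) = 39/11 (m(S, q) = -3 + 18/(7/2 + 3/(-4)) = -3 + 18/(7/2 + 3*(-1/4)) = -3 + 18/(7/2 - 3/4) = -3 + 18/(11/4) = -3 + 18*(4/11) = -3 + 72/11 = 39/11)
G = 6
G - 272*m(-15, 14) = 6 - 272*39/11 = 6 - 10608/11 = -10542/11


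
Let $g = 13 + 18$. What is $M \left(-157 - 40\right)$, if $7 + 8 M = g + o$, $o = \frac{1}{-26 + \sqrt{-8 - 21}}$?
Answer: $- \frac{1664059}{2820} + \frac{197 i \sqrt{29}}{5640} \approx -590.09 + 0.1881 i$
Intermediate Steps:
$g = 31$
$o = \frac{1}{-26 + i \sqrt{29}}$ ($o = \frac{1}{-26 + \sqrt{-29}} = \frac{1}{-26 + i \sqrt{29}} \approx -0.036879 - 0.0076385 i$)
$M = \frac{8447}{2820} - \frac{i \sqrt{29}}{5640}$ ($M = - \frac{7}{8} + \frac{31 - \left(\frac{26}{705} + \frac{i \sqrt{29}}{705}\right)}{8} = - \frac{7}{8} + \frac{\frac{21829}{705} - \frac{i \sqrt{29}}{705}}{8} = - \frac{7}{8} + \left(\frac{21829}{5640} - \frac{i \sqrt{29}}{5640}\right) = \frac{8447}{2820} - \frac{i \sqrt{29}}{5640} \approx 2.9954 - 0.00095482 i$)
$M \left(-157 - 40\right) = \left(\frac{8447}{2820} - \frac{i \sqrt{29}}{5640}\right) \left(-157 - 40\right) = \left(\frac{8447}{2820} - \frac{i \sqrt{29}}{5640}\right) \left(-197\right) = - \frac{1664059}{2820} + \frac{197 i \sqrt{29}}{5640}$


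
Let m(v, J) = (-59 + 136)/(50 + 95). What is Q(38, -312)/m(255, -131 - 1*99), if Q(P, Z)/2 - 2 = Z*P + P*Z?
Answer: -6875900/77 ≈ -89297.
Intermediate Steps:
Q(P, Z) = 4 + 4*P*Z (Q(P, Z) = 4 + 2*(Z*P + P*Z) = 4 + 2*(P*Z + P*Z) = 4 + 2*(2*P*Z) = 4 + 4*P*Z)
m(v, J) = 77/145
Q(38, -312)/m(255, -131 - 1*99) = (4 + 4*38*(-312))/(77/145) = (4 - 47424)*(145/77) = -47420*145/77 = -6875900/77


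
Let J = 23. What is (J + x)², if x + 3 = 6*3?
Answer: 1444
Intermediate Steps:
x = 15 (x = -3 + 6*3 = -3 + 18 = 15)
(J + x)² = (23 + 15)² = 38² = 1444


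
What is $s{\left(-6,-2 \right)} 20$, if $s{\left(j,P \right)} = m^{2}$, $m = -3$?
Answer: $180$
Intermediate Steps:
$s{\left(j,P \right)} = 9$ ($s{\left(j,P \right)} = \left(-3\right)^{2} = 9$)
$s{\left(-6,-2 \right)} 20 = 9 \cdot 20 = 180$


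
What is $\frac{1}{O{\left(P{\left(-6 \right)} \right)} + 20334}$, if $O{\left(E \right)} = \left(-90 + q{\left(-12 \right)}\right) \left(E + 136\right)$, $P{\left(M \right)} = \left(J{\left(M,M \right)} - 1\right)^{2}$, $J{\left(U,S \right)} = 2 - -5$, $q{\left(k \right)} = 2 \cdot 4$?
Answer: $\frac{1}{6230} \approx 0.00016051$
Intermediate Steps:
$q{\left(k \right)} = 8$
$J{\left(U,S \right)} = 7$ ($J{\left(U,S \right)} = 2 + 5 = 7$)
$P{\left(M \right)} = 36$ ($P{\left(M \right)} = \left(7 - 1\right)^{2} = 6^{2} = 36$)
$O{\left(E \right)} = -11152 - 82 E$ ($O{\left(E \right)} = \left(-90 + 8\right) \left(E + 136\right) = - 82 \left(136 + E\right) = -11152 - 82 E$)
$\frac{1}{O{\left(P{\left(-6 \right)} \right)} + 20334} = \frac{1}{\left(-11152 - 2952\right) + 20334} = \frac{1}{-14104 + 20334} = \frac{1}{6230}$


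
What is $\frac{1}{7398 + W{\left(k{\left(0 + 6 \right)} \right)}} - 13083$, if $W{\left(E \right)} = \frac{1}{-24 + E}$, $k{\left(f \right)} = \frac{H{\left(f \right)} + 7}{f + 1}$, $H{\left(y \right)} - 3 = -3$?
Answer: $- \frac{2226111676}{170153} \approx -13083.0$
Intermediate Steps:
$H{\left(y \right)} = 0$ ($H{\left(y \right)} = 3 - 3 = 0$)
$k{\left(f \right)} = \frac{7}{1 + f}$ ($k{\left(f \right)} = \frac{0 + 7}{f + 1} = \frac{7}{1 + f}$)
$\frac{1}{7398 + W{\left(k{\left(0 + 6 \right)} \right)}} - 13083 = \frac{1}{7398 + \frac{1}{-24 + \frac{7}{1 + \left(0 + 6\right)}}} - 13083 = \frac{1}{7398 + \frac{1}{-24 + \frac{7}{1 + 6}}} - 13083 = \frac{1}{7398 + \frac{1}{-24 + \frac{7}{7}}} - 13083 = \frac{1}{7398 + \frac{1}{-24 + 7 \cdot \frac{1}{7}}} - 13083 = \frac{1}{7398 + \frac{1}{-24 + 1}} - 13083 = \frac{1}{7398 + \frac{1}{-23}} - 13083 = \frac{1}{7398 - \frac{1}{23}} - 13083 = \frac{1}{\frac{170153}{23}} - 13083 = \frac{23}{170153} - 13083 = - \frac{2226111676}{170153}$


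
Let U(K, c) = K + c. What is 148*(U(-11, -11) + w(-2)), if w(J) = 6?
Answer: -2368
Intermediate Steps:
148*(U(-11, -11) + w(-2)) = 148*((-11 - 11) + 6) = 148*(-22 + 6) = 148*(-16) = -2368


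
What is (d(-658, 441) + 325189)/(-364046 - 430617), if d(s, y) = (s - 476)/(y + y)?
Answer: -2276314/5562641 ≈ -0.40921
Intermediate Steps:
d(s, y) = (-476 + s)/(2*y) (d(s, y) = (-476 + s)/((2*y)) = (-476 + s)*(1/(2*y)) = (-476 + s)/(2*y))
(d(-658, 441) + 325189)/(-364046 - 430617) = ((½)*(-476 - 658)/441 + 325189)/(-364046 - 430617) = ((½)*(1/441)*(-1134) + 325189)/(-794663) = (-9/7 + 325189)*(-1/794663) = (2276314/7)*(-1/794663) = -2276314/5562641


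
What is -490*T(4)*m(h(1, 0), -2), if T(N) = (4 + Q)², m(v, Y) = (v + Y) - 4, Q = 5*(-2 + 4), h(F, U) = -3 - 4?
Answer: 1248520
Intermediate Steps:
h(F, U) = -7
Q = 10 (Q = 5*2 = 10)
m(v, Y) = -4 + Y + v (m(v, Y) = (Y + v) - 4 = -4 + Y + v)
T(N) = 196 (T(N) = (4 + 10)² = 14² = 196)
-490*T(4)*m(h(1, 0), -2) = -96040*(-4 - 2 - 7) = -96040*(-13) = -490*(-2548) = 1248520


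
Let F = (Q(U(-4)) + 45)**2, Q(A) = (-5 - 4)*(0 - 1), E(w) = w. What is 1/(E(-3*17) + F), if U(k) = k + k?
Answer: 1/2865 ≈ 0.00034904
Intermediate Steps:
U(k) = 2*k
Q(A) = 9 (Q(A) = -9*(-1) = 9)
F = 2916 (F = (9 + 45)**2 = 54**2 = 2916)
1/(E(-3*17) + F) = 1/(-3*17 + 2916) = 1/(-51 + 2916) = 1/2865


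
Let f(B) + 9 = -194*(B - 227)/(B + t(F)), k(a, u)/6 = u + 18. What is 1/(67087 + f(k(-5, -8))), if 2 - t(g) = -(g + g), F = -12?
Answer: 19/1290681 ≈ 1.4721e-5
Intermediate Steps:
k(a, u) = 108 + 6*u (k(a, u) = 6*(u + 18) = 6*(18 + u) = 108 + 6*u)
t(g) = 2 + 2*g (t(g) = 2 - (-1)*(g + g) = 2 - (-1)*2*g = 2 - (-2)*g = 2 + 2*g)
f(B) = -9 - 194*(-227 + B)/(-22 + B) (f(B) = -9 - 194*(B - 227)/(B + (2 + 2*(-12))) = -9 - 194*(-227 + B)/(B + (2 - 24)) = -9 - 194*(-227 + B)/(B - 22) = -9 - 194*(-227 + B)/(-22 + B))
1/(67087 + f(k(-5, -8))) = 1/(67087 + (44236 - 203*(108 + 6*(-8)))/(-22 + (108 + 6*(-8)))) = 1/(67087 + (44236 - 203*(108 - 48))/(-22 + (108 - 48))) = 1/(67087 + (44236 - 203*60)/(-22 + 60)) = 1/(67087 + (44236 - 12180)/38) = 1/(67087 + (1/38)*32056) = 1/(67087 + 16028/19) = 1/(1290681/19) = 19/1290681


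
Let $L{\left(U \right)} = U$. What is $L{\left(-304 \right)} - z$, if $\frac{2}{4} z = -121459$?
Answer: $242614$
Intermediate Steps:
$z = -242918$ ($z = 2 \left(-121459\right) = -242918$)
$L{\left(-304 \right)} - z = -304 - -242918 = -304 + 242918 = 242614$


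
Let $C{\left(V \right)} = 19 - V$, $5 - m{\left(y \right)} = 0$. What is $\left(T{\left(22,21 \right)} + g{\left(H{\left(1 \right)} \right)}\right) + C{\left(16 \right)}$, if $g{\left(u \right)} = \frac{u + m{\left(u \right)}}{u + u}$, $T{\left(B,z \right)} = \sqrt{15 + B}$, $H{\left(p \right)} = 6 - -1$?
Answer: $\frac{27}{7} + \sqrt{37} \approx 9.9399$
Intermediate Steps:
$H{\left(p \right)} = 7$ ($H{\left(p \right)} = 6 + 1 = 7$)
$m{\left(y \right)} = 5$ ($m{\left(y \right)} = 5 - 0 = 5 + 0 = 5$)
$g{\left(u \right)} = \frac{5 + u}{2 u}$ ($g{\left(u \right)} = \frac{u + 5}{u + u} = \frac{5 + u}{2 u}$)
$\left(T{\left(22,21 \right)} + g{\left(H{\left(1 \right)} \right)}\right) + C{\left(16 \right)} = \left(\sqrt{15 + 22} + \frac{5 + 7}{2 \cdot 7}\right) + \left(19 - 16\right) = \left(\sqrt{37} + \frac{1}{2} \cdot \frac{1}{7} \cdot 12\right) + \left(19 - 16\right) = \left(\sqrt{37} + \frac{6}{7}\right) + 3 = \left(\frac{6}{7} + \sqrt{37}\right) + 3 = \frac{27}{7} + \sqrt{37}$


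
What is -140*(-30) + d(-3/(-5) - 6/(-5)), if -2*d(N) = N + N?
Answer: 20991/5 ≈ 4198.2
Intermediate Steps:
d(N) = -N (d(N) = -(N + N)/2 = -N)
-140*(-30) + d(-3/(-5) - 6/(-5)) = -140*(-30) - (-3/(-5) - 6/(-5)) = 4200 - (-3*(-⅕) - 6*(-⅕)) = 4200 - (⅗ + 6/5) = 4200 - 1*9/5 = 4200 - 9/5 = 20991/5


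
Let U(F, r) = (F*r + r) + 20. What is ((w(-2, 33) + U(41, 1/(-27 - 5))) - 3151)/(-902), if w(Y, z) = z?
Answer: 49589/14432 ≈ 3.4360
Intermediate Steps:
U(F, r) = 20 + r + F*r (U(F, r) = (r + F*r) + 20 = 20 + r + F*r)
((w(-2, 33) + U(41, 1/(-27 - 5))) - 3151)/(-902) = ((33 + (20 + 1/(-27 - 5) + 41/(-27 - 5))) - 3151)/(-902) = ((33 + (20 + 1/(-32) + 41/(-32))) - 3151)*(-1/902) = ((33 + (20 - 1/32 + 41*(-1/32))) - 3151)*(-1/902) = ((33 + (20 - 1/32 - 41/32)) - 3151)*(-1/902) = ((33 + 299/16) - 3151)*(-1/902) = (827/16 - 3151)*(-1/902) = -49589/16*(-1/902) = 49589/14432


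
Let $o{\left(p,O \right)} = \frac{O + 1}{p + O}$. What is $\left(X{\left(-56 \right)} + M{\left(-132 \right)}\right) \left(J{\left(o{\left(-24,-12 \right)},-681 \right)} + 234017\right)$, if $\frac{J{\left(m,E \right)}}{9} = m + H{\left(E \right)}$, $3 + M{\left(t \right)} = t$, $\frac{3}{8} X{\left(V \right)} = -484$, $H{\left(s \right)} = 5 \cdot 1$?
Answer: $- \frac{4004379743}{12} \approx -3.337 \cdot 10^{8}$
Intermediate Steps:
$H{\left(s \right)} = 5$
$X{\left(V \right)} = - \frac{3872}{3}$ ($X{\left(V \right)} = \frac{8}{3} \left(-484\right) = - \frac{3872}{3}$)
$o{\left(p,O \right)} = \frac{1 + O}{O + p}$
$M{\left(t \right)} = -3 + t$
$J{\left(m,E \right)} = 45 + 9 m$ ($J{\left(m,E \right)} = 9 \left(m + 5\right) = 9 \left(5 + m\right) = 45 + 9 m$)
$\left(X{\left(-56 \right)} + M{\left(-132 \right)}\right) \left(J{\left(o{\left(-24,-12 \right)},-681 \right)} + 234017\right) = \left(- \frac{3872}{3} - 135\right) \left(\left(45 + 9 \frac{1 - 12}{-12 - 24}\right) + 234017\right) = \left(- \frac{3872}{3} - 135\right) \left(\left(45 + 9 \frac{1}{-36} \left(-11\right)\right) + 234017\right) = - \frac{4277 \left(\left(45 + 9 \left(\left(- \frac{1}{36}\right) \left(-11\right)\right)\right) + 234017\right)}{3} = - \frac{4277 \left(\left(45 + 9 \cdot \frac{11}{36}\right) + 234017\right)}{3} = - \frac{4277 \left(\left(45 + \frac{11}{4}\right) + 234017\right)}{3} = - \frac{4277 \left(\frac{191}{4} + 234017\right)}{3} = \left(- \frac{4277}{3}\right) \frac{936259}{4} = - \frac{4004379743}{12}$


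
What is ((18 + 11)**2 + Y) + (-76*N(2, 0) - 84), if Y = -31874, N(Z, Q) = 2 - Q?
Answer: -31269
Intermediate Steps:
((18 + 11)**2 + Y) + (-76*N(2, 0) - 84) = ((18 + 11)**2 - 31874) + (-76*(2 - 1*0) - 84) = (29**2 - 31874) + (-76*(2 + 0) - 84) = (841 - 31874) + (-76*2 - 84) = -31033 + (-152 - 84) = -31033 - 236 = -31269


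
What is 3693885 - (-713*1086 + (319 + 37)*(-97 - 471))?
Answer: 4670411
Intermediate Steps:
3693885 - (-713*1086 + (319 + 37)*(-97 - 471)) = 3693885 - (-774318 + 356*(-568)) = 3693885 - (-774318 - 202208) = 3693885 - 1*(-976526) = 3693885 + 976526 = 4670411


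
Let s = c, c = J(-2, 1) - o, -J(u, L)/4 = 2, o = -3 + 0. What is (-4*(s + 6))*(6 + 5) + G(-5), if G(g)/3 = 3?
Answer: -35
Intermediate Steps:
G(g) = 9 (G(g) = 3*3 = 9)
o = -3
J(u, L) = -8 (J(u, L) = -4*2 = -8)
c = -5 (c = -8 - 1*(-3) = -8 + 3 = -5)
s = -5
(-4*(s + 6))*(6 + 5) + G(-5) = (-4*(-5 + 6))*(6 + 5) + 9 = -4*1*11 + 9 = -4*11 + 9 = -44 + 9 = -35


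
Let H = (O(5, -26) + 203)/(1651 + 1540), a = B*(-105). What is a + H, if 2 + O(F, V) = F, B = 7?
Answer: -2345179/3191 ≈ -734.94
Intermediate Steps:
a = -735 (a = 7*(-105) = -735)
O(F, V) = -2 + F
H = 206/3191 (H = ((-2 + 5) + 203)/(1651 + 1540) = (3 + 203)/3191 = 206*(1/3191) = 206/3191 ≈ 0.064557)
a + H = -735 + 206/3191 = -2345179/3191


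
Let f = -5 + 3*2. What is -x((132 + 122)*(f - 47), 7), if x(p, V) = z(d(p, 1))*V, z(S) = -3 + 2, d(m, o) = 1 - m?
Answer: 7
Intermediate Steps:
f = 1 (f = -5 + 6 = 1)
z(S) = -1
x(p, V) = -V
-x((132 + 122)*(f - 47), 7) = -(-1)*7 = -1*(-7) = 7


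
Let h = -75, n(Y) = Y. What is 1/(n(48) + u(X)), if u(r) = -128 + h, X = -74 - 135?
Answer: -1/155 ≈ -0.0064516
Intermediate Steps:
X = -209
u(r) = -203 (u(r) = -128 - 75 = -203)
1/(n(48) + u(X)) = 1/(48 - 203) = 1/(-155) = -1/155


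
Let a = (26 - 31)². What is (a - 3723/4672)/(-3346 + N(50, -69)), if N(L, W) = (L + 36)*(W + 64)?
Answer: -1549/241664 ≈ -0.0064097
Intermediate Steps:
a = 25 (a = (-5)² = 25)
N(L, W) = (36 + L)*(64 + W)
(a - 3723/4672)/(-3346 + N(50, -69)) = (25 - 3723/4672)/(-3346 + (2304 + 36*(-69) + 64*50 + 50*(-69))) = (25 - 3723*1/4672)/(-3346 + (2304 - 2484 + 3200 - 3450)) = (25 - 51/64)/(-3346 - 430) = (1549/64)/(-3776) = (1549/64)*(-1/3776) = -1549/241664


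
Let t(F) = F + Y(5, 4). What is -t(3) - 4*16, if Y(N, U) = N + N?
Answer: -77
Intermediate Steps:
Y(N, U) = 2*N
t(F) = 10 + F (t(F) = F + 2*5 = F + 10 = 10 + F)
-t(3) - 4*16 = -(10 + 3) - 4*16 = -1*13 - 64 = -13 - 64 = -77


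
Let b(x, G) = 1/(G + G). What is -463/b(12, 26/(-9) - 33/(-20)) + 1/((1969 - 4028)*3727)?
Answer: 792321778267/690650370 ≈ 1147.2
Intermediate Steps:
b(x, G) = 1/(2*G)
-463/b(12, 26/(-9) - 33/(-20)) + 1/((1969 - 4028)*3727) = -463/(1/(2*(26/(-9) - 33/(-20)))) + 1/((1969 - 4028)*3727) = -463/(1/(2*(26*(-⅑) - 33*(-1/20)))) + (1/3727)/(-2059) = -463/(1/(2*(-26/9 + 33/20))) - 1/2059*1/3727 = -463/(1/(2*(-223/180))) - 1/7673893 = -463/((½)*(-180/223)) - 1/7673893 = -463/(-90/223) - 1/7673893 = -463*(-223/90) - 1/7673893 = 103249/90 - 1/7673893 = 792321778267/690650370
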